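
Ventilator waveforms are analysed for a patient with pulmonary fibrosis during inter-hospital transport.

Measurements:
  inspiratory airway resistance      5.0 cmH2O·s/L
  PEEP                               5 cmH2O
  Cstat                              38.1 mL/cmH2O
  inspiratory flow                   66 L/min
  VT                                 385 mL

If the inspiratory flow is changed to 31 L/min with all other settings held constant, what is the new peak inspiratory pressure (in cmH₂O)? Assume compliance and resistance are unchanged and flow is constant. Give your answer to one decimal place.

Flow: 66 L/min ÷ 60 = 1.1 L/s.
New flow: 31 L/min ÷ 60 = 0.5167 L/s.
PIP = Vt/C + R·V̇ + PEEP (constant-flow equation of motion).
Only the resistive term changes: ΔPIP = R × ΔV̇ = 5.0 × (0.5167 − 1.1) = 5.0 × -0.5833 = -2.917 cmH2O.
Original PIP = 385/38.1 + 5.0×1.1 + 5 = 20.605 cmH2O; new PIP = 20.605 + (-2.917) = 17.688 cmH2O.

17.7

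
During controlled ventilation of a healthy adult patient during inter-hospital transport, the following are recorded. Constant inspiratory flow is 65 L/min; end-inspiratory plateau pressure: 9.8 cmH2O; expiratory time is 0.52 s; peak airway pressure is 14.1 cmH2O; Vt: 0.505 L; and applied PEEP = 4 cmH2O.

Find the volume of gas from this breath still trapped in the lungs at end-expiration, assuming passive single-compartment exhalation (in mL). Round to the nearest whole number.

112

Flow: 65 L/min ÷ 60 = 1.0833 L/s.
R = (PIP − Pplat)/V̇ = (14.1 − 9.8) / 1.0833 = 4.3/1.0833 = 3.969 cmH2O·s/L.
C = Vt/(Pplat − PEEP) = 505.0 / (9.8 − 4) = 505.0/5.8 = 87.069 mL/cmH2O.
τ = R × C = 3.969 × 0.08707 L/cmH2O = 0.3456 s.
Fraction remaining = e^(−Te/τ) = e^(−0.52/0.3456) = 0.2221.
Trapped volume = 505.0 × 0.2221 = 112.16 mL.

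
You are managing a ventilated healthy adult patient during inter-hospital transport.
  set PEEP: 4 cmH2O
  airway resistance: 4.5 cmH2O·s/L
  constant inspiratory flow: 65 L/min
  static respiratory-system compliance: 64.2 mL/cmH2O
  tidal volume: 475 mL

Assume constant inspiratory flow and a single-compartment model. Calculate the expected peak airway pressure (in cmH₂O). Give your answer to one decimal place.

16.3

Flow: 65 L/min ÷ 60 = 1.0833 L/s.
Equation of motion (constant flow): PIP = Vt/C + R·V̇ + PEEP.
PIP = 475/64.2 + 4.5×1.0833 + 4 = 7.399 + 4.875 + 4 = 16.274 cmH2O.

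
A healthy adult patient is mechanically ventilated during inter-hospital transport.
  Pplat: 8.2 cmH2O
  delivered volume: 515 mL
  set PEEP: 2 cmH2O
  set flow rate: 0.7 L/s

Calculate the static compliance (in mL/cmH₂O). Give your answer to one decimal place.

Cstat = Vt / (Pplat − PEEP) = 515 / (8.2 − 2) = 515 / 6.2 = 83.065 mL/cmH2O.

83.1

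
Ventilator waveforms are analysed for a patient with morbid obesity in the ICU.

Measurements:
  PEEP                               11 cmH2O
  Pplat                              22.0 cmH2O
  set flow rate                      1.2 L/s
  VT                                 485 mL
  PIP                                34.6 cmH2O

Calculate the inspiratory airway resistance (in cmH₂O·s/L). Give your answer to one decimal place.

10.5

Raw = (PIP − Pplat) / flow = (34.6 − 22.0) / 1.2 = 12.6 / 1.2 = 10.5 cmH2O·s/L.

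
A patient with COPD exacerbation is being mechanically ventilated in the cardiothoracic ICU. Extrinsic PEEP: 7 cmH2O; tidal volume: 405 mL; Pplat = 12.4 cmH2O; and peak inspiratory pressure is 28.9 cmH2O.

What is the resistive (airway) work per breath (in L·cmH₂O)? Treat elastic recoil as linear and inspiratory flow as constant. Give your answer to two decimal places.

With constant inspiratory flow the resistive pressure is constant at PIP − Pplat = 28.9 − 12.4 = 16.5 cmH2O, so resistive work = 16.5 × 0.405 = 6.683 L·cmH2O.

6.68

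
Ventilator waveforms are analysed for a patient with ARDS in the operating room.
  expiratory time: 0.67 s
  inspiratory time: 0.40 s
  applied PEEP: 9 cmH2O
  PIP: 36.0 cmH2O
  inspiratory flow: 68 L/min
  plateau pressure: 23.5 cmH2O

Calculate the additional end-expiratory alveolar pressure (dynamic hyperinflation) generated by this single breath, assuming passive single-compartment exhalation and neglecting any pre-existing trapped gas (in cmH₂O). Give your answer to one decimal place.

Flow: 68 L/min ÷ 60 = 1.1333 L/s.
Vt = flow × Ti = 1.1333 L/s × 0.40 s × 1000 mL/L = 453.32 mL.
R = (PIP − Pplat)/V̇ = (36.0 − 23.5) / 1.1333 = 12.5/1.1333 = 11.03 cmH2O·s/L.
C = Vt/(Pplat − PEEP) = 453.32 / (23.5 − 9) = 453.32/14.5 = 31.263 mL/cmH2O.
τ = R × C = 11.03 × 0.03126 L/cmH2O = 0.3448 s.
Fraction remaining = e^(−Te/τ) = e^(−0.67/0.3448) = 0.1433; trapped volume = 453.32 × 0.1433 = 64.961 mL.
Additional alveolar pressure from trapping ≈ V_trapped / C = 64.961 / 31.263 = 2.078 cmH2O.

2.1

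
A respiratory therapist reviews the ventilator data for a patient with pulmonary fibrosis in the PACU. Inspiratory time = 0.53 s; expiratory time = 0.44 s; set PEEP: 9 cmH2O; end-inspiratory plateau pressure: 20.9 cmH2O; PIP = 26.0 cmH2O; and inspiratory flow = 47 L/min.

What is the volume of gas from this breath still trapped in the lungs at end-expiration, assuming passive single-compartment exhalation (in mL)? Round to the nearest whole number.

Flow: 47 L/min ÷ 60 = 0.7833 L/s.
Vt = flow × Ti = 0.7833 L/s × 0.53 s × 1000 mL/L = 415.15 mL.
R = (PIP − Pplat)/V̇ = (26.0 − 20.9) / 0.7833 = 5.1/0.7833 = 6.511 cmH2O·s/L.
C = Vt/(Pplat − PEEP) = 415.15 / (20.9 − 9) = 415.15/11.9 = 34.887 mL/cmH2O.
τ = R × C = 6.511 × 0.03489 L/cmH2O = 0.2272 s.
Fraction remaining = e^(−Te/τ) = e^(−0.44/0.2272) = 0.1442.
Trapped volume = 415.15 × 0.1442 = 59.865 mL.

60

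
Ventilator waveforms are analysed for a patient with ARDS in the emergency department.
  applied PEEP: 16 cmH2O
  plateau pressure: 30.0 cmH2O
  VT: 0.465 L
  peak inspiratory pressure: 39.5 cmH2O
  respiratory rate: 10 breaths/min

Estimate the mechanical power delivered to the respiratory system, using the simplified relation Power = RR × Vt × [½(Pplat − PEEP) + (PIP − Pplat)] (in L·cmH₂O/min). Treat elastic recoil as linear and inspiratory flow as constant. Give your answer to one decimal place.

Per-breath work = Vt × [½(Pplat−PEEP) + (PIP−Pplat)] = 0.465 × [0.5×14.0 + 9.5] = 0.465 × 16.5 = 7.673 L·cmH2O.
Power = 10 × 7.673 = 76.73 L·cmH2O/min.

76.7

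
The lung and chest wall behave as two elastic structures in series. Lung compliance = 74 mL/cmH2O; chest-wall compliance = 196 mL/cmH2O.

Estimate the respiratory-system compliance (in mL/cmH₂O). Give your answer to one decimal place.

Lung and chest wall are elastances in series: 1/Crs = 1/CL + 1/Ccw.
1/Crs = 1/74 + 1/196 = 0.01862.
Crs = 53.706 mL/cmH2O.

53.7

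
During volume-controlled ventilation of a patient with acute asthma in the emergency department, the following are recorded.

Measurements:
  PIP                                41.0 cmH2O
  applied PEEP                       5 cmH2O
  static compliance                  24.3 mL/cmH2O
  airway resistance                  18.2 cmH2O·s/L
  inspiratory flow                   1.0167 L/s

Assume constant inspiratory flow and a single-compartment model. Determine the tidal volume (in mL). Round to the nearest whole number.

Equation of motion (constant flow): PIP = Vt/C + R·V̇ + PEEP.
Vt/C = PIP − R·V̇ − PEEP = 41.0 − 18.504 − 5 = 17.496 cmH2O.
Vt = C × 17.496 = 24.3 × 17.496 = 425.15 mL.

425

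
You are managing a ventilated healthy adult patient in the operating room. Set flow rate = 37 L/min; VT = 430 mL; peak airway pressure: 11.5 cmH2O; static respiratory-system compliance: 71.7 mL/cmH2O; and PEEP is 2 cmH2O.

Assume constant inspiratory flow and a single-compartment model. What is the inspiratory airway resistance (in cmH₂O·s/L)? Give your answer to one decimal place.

5.7

Flow: 37 L/min ÷ 60 = 0.6167 L/s.
Equation of motion (constant flow): PIP = Vt/C + R·V̇ + PEEP.
R·V̇ = PIP − Vt/C − PEEP = 11.5 − 430/71.7 − 2 = 11.5 − 5.997 − 2 = 3.503 cmH2O.
R = 3.503 / 0.6167 = 5.68 cmH2O·s/L.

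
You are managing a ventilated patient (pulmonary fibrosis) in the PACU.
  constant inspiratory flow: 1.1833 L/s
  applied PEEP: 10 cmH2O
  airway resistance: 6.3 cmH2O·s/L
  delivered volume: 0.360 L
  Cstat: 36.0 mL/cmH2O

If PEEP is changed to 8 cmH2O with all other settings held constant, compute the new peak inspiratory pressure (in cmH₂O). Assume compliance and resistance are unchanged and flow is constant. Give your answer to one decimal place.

PIP = Vt/C + R·V̇ + PEEP (constant-flow equation of motion).
Only the baseline term changes: ΔPIP = ΔPEEP = 8 − 10 = -2.0 cmH2O.
Original PIP = 360/36.0 + 6.3×1.1833 + 10 = 27.455 cmH2O; new PIP = 27.455 + (-2.0) = 25.455 cmH2O.

25.5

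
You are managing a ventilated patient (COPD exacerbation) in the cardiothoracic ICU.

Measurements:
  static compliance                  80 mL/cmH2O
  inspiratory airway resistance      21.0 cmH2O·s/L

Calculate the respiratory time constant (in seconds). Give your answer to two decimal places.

1.68

τ = R × C = 21.0 × 80 mL/cmH2O = 21.0 × 0.080 L/cmH2O = 1.68 s.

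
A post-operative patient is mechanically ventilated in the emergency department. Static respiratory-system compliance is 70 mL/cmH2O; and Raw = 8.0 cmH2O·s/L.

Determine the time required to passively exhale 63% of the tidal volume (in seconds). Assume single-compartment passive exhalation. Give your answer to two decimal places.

τ = R × C = 8.0 × 70 mL/cmH2O = 8.0 × 0.070 L/cmH2O = 0.56 s.
Exhaled fraction f = 1 − e^(−t/τ) → t = −τ·ln(1 − f) = −0.56·ln(0.37) = 0.5568 s.

0.56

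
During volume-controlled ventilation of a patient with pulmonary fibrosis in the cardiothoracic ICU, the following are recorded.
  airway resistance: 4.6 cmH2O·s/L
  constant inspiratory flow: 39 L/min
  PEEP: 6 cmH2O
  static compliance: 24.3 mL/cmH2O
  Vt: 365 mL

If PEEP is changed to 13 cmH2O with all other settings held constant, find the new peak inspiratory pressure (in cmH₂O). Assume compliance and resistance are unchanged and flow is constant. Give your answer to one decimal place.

Flow: 39 L/min ÷ 60 = 0.65 L/s.
PIP = Vt/C + R·V̇ + PEEP (constant-flow equation of motion).
Only the baseline term changes: ΔPIP = ΔPEEP = 13 − 6 = 7.0 cmH2O.
Original PIP = 365/24.3 + 4.6×0.65 + 6 = 24.011 cmH2O; new PIP = 24.011 + (7.0) = 31.011 cmH2O.

31.0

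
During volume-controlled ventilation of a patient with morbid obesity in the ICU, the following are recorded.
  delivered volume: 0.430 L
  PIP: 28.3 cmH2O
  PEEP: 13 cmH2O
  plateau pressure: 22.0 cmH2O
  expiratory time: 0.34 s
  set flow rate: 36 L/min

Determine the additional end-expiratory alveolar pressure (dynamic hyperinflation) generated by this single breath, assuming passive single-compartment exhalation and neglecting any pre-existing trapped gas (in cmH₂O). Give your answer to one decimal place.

4.6

Flow: 36 L/min ÷ 60 = 0.6 L/s.
R = (PIP − Pplat)/V̇ = (28.3 − 22.0) / 0.6 = 6.3/0.6 = 10.5 cmH2O·s/L.
C = Vt/(Pplat − PEEP) = 430.0 / (22.0 − 13) = 430.0/9.0 = 47.778 mL/cmH2O.
τ = R × C = 10.5 × 0.04778 L/cmH2O = 0.5017 s.
Fraction remaining = e^(−Te/τ) = e^(−0.34/0.5017) = 0.5078; trapped volume = 430.0 × 0.5078 = 218.35 mL.
Additional alveolar pressure from trapping ≈ V_trapped / C = 218.35 / 47.778 = 4.57 cmH2O.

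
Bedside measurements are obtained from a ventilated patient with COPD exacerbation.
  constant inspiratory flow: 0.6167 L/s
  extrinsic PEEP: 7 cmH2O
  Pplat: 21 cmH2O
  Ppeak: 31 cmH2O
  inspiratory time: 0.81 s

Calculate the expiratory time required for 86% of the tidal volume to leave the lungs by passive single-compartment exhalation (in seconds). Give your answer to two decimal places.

Vt = flow × Ti = 0.6167 L/s × 0.81 s × 1000 mL/L = 499.53 mL.
R = (PIP − Pplat)/V̇ = (31 − 21) / 0.6167 = 10.0/0.6167 = 16.215 cmH2O·s/L.
C = Vt/(Pplat − PEEP) = 499.53 / (21 − 7) = 499.53/14.0 = 35.681 mL/cmH2O.
τ = R × C = 16.215 × 0.03568 L/cmH2O = 0.5786 s.
t = −τ·ln(1 − 0.86) = −0.5786·ln(0.14) = 1.138 s.

1.14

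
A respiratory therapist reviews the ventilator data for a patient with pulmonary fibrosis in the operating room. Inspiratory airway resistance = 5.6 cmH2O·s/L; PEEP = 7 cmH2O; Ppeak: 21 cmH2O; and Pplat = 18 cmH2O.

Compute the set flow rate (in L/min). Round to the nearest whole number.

flow = (PIP − Pplat) / Raw = (21 − 18) / 5.6 = 0.5357 L/s × 60 = 32.142 L/min.

32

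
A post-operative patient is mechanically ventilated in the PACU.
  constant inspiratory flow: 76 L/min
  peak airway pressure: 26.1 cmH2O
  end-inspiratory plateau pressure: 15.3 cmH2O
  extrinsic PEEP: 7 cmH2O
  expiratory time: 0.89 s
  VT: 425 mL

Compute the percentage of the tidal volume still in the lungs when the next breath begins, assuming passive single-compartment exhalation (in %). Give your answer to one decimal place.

Flow: 76 L/min ÷ 60 = 1.2667 L/s.
R = (PIP − Pplat)/V̇ = (26.1 − 15.3) / 1.2667 = 10.8/1.2667 = 8.526 cmH2O·s/L.
C = Vt/(Pplat − PEEP) = 425.0 / (15.3 − 7) = 425.0/8.3 = 51.205 mL/cmH2O.
τ = R × C = 8.526 × 0.05121 L/cmH2O = 0.4366 s.
Fraction remaining at end-expiration = e^(−Te/τ) = e^(−0.89/0.4366) = 0.1302 → 13.02%.

13.0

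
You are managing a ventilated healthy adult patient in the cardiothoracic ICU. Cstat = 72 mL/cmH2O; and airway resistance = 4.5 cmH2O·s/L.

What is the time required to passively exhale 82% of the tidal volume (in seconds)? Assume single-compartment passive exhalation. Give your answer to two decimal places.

τ = R × C = 4.5 × 72 mL/cmH2O = 4.5 × 0.072 L/cmH2O = 0.324 s.
Exhaled fraction f = 1 − e^(−t/τ) → t = −τ·ln(1 − f) = −0.324·ln(0.18) = 0.5556 s.

0.56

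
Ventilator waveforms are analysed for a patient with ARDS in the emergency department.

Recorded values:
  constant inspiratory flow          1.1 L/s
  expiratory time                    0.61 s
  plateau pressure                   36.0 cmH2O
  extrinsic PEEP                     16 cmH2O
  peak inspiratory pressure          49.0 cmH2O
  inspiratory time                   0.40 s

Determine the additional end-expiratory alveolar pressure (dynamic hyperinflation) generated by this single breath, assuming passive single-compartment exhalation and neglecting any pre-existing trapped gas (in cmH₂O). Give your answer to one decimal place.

1.9

Vt = flow × Ti = 1.1 L/s × 0.40 s × 1000 mL/L = 440.0 mL.
R = (PIP − Pplat)/V̇ = (49.0 − 36.0) / 1.1 = 13.0/1.1 = 11.818 cmH2O·s/L.
C = Vt/(Pplat − PEEP) = 440.0 / (36.0 − 16) = 440.0/20.0 = 22.0 mL/cmH2O.
τ = R × C = 11.818 × 0.022 L/cmH2O = 0.26 s.
Fraction remaining = e^(−Te/τ) = e^(−0.61/0.26) = 0.09574; trapped volume = 440.0 × 0.09574 = 42.126 mL.
Additional alveolar pressure from trapping ≈ V_trapped / C = 42.126 / 22.0 = 1.915 cmH2O.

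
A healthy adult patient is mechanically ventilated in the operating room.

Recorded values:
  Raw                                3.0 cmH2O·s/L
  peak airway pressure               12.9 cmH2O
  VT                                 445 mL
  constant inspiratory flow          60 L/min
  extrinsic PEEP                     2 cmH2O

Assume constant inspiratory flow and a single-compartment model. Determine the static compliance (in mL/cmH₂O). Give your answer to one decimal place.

Flow: 60 L/min ÷ 60 = 1 L/s.
Equation of motion (constant flow): PIP = Vt/C + R·V̇ + PEEP.
Vt/C = PIP − R·V̇ − PEEP = 12.9 − 3.0×1 − 2 = 12.9 − 3.0 − 2 = 7.9 cmH2O.
C = Vt / 7.9 = 445 / 7.9 = 56.329 mL/cmH2O.

56.3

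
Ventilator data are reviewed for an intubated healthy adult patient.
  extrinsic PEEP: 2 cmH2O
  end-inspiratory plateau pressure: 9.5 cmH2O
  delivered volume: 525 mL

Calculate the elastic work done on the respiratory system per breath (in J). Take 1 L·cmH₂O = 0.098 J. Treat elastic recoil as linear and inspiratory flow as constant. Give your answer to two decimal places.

0.19

Elastic work ≈ ½ × (Pplat − PEEP) × Vt = 0.5 × (9.5 − 2) × 0.525 L = 0.5 × 7.5 × 0.525 = 1.969 L·cmH2O.
× 0.098 J/(L·cmH2O) → 0.193 J.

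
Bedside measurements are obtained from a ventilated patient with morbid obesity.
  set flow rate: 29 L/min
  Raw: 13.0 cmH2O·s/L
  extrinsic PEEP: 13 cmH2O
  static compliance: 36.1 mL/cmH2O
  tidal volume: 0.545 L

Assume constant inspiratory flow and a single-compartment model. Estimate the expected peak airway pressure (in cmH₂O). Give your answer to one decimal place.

Flow: 29 L/min ÷ 60 = 0.4833 L/s.
Equation of motion (constant flow): PIP = Vt/C + R·V̇ + PEEP.
PIP = 545/36.1 + 13.0×0.4833 + 13 = 15.097 + 6.283 + 13 = 34.38 cmH2O.

34.4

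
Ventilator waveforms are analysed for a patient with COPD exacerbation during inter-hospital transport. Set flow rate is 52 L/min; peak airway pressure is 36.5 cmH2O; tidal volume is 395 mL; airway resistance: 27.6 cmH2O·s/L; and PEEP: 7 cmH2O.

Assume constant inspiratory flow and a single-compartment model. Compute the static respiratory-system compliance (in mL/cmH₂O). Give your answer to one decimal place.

70.8

Flow: 52 L/min ÷ 60 = 0.8667 L/s.
Equation of motion (constant flow): PIP = Vt/C + R·V̇ + PEEP.
Vt/C = PIP − R·V̇ − PEEP = 36.5 − 27.6×0.8667 − 7 = 36.5 − 23.921 − 7 = 5.579 cmH2O.
C = Vt / 5.579 = 395 / 5.579 = 70.801 mL/cmH2O.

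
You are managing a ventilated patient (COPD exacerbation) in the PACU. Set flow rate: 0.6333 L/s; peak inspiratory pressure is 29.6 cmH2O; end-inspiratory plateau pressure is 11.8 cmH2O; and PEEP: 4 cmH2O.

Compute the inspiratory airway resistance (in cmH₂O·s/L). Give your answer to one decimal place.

28.1

Raw = (PIP − Pplat) / flow = (29.6 − 11.8) / 0.6333 = 17.8 / 0.6333 = 28.107 cmH2O·s/L.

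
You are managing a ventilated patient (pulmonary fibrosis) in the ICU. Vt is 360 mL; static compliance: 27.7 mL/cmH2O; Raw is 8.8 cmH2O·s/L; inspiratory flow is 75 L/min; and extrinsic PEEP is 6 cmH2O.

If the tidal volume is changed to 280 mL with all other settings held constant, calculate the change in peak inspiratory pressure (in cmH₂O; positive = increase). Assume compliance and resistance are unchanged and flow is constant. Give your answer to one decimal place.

PIP = Vt/C + R·V̇ + PEEP (constant-flow equation of motion).
Only the elastic term changes: ΔPIP = ΔVt / C = (280 − 360) / 27.7 = -2.888 cmH2O.

-2.9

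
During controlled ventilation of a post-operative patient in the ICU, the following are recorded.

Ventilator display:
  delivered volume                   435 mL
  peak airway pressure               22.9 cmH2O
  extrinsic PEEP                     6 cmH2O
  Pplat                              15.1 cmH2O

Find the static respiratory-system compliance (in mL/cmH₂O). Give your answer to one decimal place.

47.8

Cstat = Vt / (Pplat − PEEP) = 435 / (15.1 − 6) = 435 / 9.1 = 47.802 mL/cmH2O.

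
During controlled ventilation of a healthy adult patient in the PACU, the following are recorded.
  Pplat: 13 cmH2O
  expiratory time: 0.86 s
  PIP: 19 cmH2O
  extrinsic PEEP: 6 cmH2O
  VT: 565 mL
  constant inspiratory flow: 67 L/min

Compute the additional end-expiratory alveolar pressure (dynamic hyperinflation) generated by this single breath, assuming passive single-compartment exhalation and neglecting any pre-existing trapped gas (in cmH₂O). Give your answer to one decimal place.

Flow: 67 L/min ÷ 60 = 1.1167 L/s.
R = (PIP − Pplat)/V̇ = (19 − 13) / 1.1167 = 6.0/1.1167 = 5.373 cmH2O·s/L.
C = Vt/(Pplat − PEEP) = 565.0 / (13 − 6) = 565.0/7.0 = 80.714 mL/cmH2O.
τ = R × C = 5.373 × 0.08071 L/cmH2O = 0.4337 s.
Fraction remaining = e^(−Te/τ) = e^(−0.86/0.4337) = 0.1377; trapped volume = 565.0 × 0.1377 = 77.801 mL.
Additional alveolar pressure from trapping ≈ V_trapped / C = 77.801 / 80.714 = 0.9639 cmH2O.

1.0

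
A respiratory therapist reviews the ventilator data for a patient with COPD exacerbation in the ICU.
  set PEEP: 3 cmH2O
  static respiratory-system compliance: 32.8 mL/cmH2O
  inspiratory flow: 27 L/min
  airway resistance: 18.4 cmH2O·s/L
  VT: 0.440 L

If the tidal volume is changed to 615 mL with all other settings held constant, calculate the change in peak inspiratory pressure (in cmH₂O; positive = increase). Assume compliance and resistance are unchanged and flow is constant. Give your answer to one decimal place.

PIP = Vt/C + R·V̇ + PEEP (constant-flow equation of motion).
Only the elastic term changes: ΔPIP = ΔVt / C = (615 − 440) / 32.8 = 5.335 cmH2O.

5.3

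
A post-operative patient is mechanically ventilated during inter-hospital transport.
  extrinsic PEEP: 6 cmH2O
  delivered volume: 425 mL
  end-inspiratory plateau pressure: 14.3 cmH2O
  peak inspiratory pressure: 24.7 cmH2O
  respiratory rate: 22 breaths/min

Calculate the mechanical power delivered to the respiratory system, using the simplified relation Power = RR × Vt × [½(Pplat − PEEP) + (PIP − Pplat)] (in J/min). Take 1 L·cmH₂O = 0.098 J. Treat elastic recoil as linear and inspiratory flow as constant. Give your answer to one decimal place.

Per-breath work = Vt × [½(Pplat−PEEP) + (PIP−Pplat)] = 0.425 × [0.5×8.3 + 10.4] = 0.425 × 14.55 = 6.184 L·cmH2O.
Power = 22 × 6.184 = 136.05 L·cmH2O/min.
× 0.098 J/(L·cmH2O) → 13.333 J/min.

13.3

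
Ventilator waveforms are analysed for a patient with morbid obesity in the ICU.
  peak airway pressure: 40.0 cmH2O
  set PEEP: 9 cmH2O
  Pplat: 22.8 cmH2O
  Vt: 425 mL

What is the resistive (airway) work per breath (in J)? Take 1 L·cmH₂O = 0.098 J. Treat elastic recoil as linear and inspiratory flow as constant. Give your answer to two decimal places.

With constant inspiratory flow the resistive pressure is constant at PIP − Pplat = 40.0 − 22.8 = 17.2 cmH2O, so resistive work = 17.2 × 0.425 = 7.31 L·cmH2O.
× 0.098 J/(L·cmH2O) → 0.7164 J.

0.72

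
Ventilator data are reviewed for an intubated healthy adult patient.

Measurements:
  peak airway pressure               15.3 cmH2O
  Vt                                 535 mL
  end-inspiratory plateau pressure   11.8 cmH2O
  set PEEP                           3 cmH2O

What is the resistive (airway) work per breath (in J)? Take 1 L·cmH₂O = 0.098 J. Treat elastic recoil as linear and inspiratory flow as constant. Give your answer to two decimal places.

With constant inspiratory flow the resistive pressure is constant at PIP − Pplat = 15.3 − 11.8 = 3.5 cmH2O, so resistive work = 3.5 × 0.535 = 1.873 L·cmH2O.
× 0.098 J/(L·cmH2O) → 0.1836 J.

0.18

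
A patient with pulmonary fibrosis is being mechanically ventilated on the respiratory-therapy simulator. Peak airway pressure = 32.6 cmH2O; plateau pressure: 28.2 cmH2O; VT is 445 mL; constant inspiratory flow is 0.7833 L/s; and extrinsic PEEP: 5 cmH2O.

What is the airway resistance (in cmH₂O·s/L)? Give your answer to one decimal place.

Raw = (PIP − Pplat) / flow = (32.6 − 28.2) / 0.7833 = 4.4 / 0.7833 = 5.617 cmH2O·s/L.

5.6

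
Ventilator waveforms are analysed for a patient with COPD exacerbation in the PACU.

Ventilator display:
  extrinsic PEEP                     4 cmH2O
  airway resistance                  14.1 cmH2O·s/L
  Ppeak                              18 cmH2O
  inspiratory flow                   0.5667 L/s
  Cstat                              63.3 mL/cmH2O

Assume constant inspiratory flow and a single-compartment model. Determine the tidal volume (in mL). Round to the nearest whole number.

380

Equation of motion (constant flow): PIP = Vt/C + R·V̇ + PEEP.
Vt/C = PIP − R·V̇ − PEEP = 18 − 7.99 − 4 = 6.01 cmH2O.
Vt = C × 6.01 = 63.3 × 6.01 = 380.43 mL.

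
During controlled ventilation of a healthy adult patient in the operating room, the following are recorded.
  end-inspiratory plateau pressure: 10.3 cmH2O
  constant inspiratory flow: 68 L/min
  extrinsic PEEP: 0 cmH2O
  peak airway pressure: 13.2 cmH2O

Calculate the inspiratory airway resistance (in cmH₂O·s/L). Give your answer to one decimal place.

Flow: 68 L/min ÷ 60 = 1.1333 L/s.
Raw = (PIP − Pplat) / flow = (13.2 − 10.3) / 1.1333 = 2.9 / 1.1333 = 2.559 cmH2O·s/L.

2.6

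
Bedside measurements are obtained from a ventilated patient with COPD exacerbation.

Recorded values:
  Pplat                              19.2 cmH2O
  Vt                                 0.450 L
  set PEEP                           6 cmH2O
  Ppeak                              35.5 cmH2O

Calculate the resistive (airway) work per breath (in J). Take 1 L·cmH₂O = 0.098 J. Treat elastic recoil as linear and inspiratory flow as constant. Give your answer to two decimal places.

With constant inspiratory flow the resistive pressure is constant at PIP − Pplat = 35.5 − 19.2 = 16.3 cmH2O, so resistive work = 16.3 × 0.450 = 7.335 L·cmH2O.
× 0.098 J/(L·cmH2O) → 0.7188 J.

0.72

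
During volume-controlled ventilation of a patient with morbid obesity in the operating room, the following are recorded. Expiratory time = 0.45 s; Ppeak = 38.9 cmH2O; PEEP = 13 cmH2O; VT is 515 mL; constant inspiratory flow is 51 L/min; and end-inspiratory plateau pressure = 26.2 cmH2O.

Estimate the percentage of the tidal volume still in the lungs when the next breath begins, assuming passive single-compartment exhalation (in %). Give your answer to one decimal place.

46.2

Flow: 51 L/min ÷ 60 = 0.85 L/s.
R = (PIP − Pplat)/V̇ = (38.9 − 26.2) / 0.85 = 12.7/0.85 = 14.941 cmH2O·s/L.
C = Vt/(Pplat − PEEP) = 515.0 / (26.2 − 13) = 515.0/13.2 = 39.015 mL/cmH2O.
τ = R × C = 14.941 × 0.03902 L/cmH2O = 0.583 s.
Fraction remaining at end-expiration = e^(−Te/τ) = e^(−0.45/0.583) = 0.4621 → 46.21%.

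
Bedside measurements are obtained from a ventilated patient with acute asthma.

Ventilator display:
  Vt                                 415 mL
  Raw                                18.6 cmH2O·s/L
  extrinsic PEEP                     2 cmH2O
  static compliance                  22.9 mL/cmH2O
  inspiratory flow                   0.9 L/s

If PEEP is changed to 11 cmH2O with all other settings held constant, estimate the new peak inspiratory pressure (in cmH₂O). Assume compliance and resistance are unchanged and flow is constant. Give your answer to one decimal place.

PIP = Vt/C + R·V̇ + PEEP (constant-flow equation of motion).
Only the baseline term changes: ΔPIP = ΔPEEP = 11 − 2 = 9.0 cmH2O.
Original PIP = 415/22.9 + 18.6×0.9 + 2 = 36.862 cmH2O; new PIP = 36.862 + (9.0) = 45.862 cmH2O.

45.9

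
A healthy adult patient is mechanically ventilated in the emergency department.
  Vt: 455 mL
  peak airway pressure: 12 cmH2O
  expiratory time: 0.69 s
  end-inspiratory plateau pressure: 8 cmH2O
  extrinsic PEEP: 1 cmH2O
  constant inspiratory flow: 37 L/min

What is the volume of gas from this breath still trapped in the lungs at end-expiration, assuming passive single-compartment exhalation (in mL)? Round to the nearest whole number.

Flow: 37 L/min ÷ 60 = 0.6167 L/s.
R = (PIP − Pplat)/V̇ = (12 − 8) / 0.6167 = 4.0/0.6167 = 6.486 cmH2O·s/L.
C = Vt/(Pplat − PEEP) = 455.0 / (8 − 1) = 455.0/7.0 = 65.0 mL/cmH2O.
τ = R × C = 6.486 × 0.065 L/cmH2O = 0.4216 s.
Fraction remaining = e^(−Te/τ) = e^(−0.69/0.4216) = 0.1946.
Trapped volume = 455.0 × 0.1946 = 88.543 mL.

89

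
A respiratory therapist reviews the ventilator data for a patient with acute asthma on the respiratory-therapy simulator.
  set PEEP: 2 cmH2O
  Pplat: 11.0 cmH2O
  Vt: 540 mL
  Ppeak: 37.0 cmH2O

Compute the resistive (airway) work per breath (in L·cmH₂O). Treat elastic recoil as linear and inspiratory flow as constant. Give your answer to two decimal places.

14.04

With constant inspiratory flow the resistive pressure is constant at PIP − Pplat = 37.0 − 11.0 = 26.0 cmH2O, so resistive work = 26.0 × 0.540 = 14.04 L·cmH2O.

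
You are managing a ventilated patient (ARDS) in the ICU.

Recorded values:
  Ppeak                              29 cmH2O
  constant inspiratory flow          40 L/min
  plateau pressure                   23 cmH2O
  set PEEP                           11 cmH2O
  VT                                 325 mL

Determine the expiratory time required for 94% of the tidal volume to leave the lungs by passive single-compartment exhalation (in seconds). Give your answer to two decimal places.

0.69

Flow: 40 L/min ÷ 60 = 0.6667 L/s.
R = (PIP − Pplat)/V̇ = (29 − 23) / 0.6667 = 6.0/0.6667 = 9.0 cmH2O·s/L.
C = Vt/(Pplat − PEEP) = 325.0 / (23 − 11) = 325.0/12.0 = 27.083 mL/cmH2O.
τ = R × C = 9.0 × 0.02708 L/cmH2O = 0.2437 s.
t = −τ·ln(1 − 0.94) = −0.2437·ln(0.06) = 0.6856 s.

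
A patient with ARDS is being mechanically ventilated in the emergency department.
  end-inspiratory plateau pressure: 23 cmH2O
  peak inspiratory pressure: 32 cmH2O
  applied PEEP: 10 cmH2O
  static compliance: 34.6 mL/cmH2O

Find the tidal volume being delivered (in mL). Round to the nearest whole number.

Vt = Cstat × (Pplat − PEEP) = 34.6 × (23 − 10) = 34.6 × 13.0 = 449.8 mL.

450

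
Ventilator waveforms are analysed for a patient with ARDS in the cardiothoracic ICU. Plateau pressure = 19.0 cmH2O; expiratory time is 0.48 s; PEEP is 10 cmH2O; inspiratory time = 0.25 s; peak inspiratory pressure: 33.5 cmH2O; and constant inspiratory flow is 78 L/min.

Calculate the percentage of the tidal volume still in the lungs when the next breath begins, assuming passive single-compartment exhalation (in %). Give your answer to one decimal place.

Flow: 78 L/min ÷ 60 = 1.3 L/s.
Vt = flow × Ti = 1.3 L/s × 0.25 s × 1000 mL/L = 325.0 mL.
R = (PIP − Pplat)/V̇ = (33.5 − 19.0) / 1.3 = 14.5/1.3 = 11.154 cmH2O·s/L.
C = Vt/(Pplat − PEEP) = 325.0 / (19.0 − 10) = 325.0/9.0 = 36.111 mL/cmH2O.
τ = R × C = 11.154 × 0.03611 L/cmH2O = 0.4028 s.
Fraction remaining at end-expiration = e^(−Te/τ) = e^(−0.48/0.4028) = 0.3037 → 30.37%.

30.4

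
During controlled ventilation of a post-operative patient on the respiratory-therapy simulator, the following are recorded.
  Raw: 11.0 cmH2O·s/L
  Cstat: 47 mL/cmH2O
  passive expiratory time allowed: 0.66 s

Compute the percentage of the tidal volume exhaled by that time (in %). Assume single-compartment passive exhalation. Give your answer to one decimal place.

τ = R × C = 11.0 × 47 mL/cmH2O = 11.0 × 0.047 L/cmH2O = 0.517 s.
Passive exhalation: V(t)/V₀ = e^(−t/τ) = e^(−0.66/0.517) = 0.279.
Fraction exhaled = 1 − 0.279 = 0.721 → 72.1%.

72.1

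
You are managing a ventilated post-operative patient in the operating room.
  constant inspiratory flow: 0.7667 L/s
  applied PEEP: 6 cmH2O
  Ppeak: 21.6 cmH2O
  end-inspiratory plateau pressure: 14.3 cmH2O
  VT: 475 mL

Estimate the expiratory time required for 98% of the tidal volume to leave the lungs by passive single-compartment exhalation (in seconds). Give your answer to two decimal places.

2.13

R = (PIP − Pplat)/V̇ = (21.6 − 14.3) / 0.7667 = 7.3/0.7667 = 9.521 cmH2O·s/L.
C = Vt/(Pplat − PEEP) = 475.0 / (14.3 − 6) = 475.0/8.3 = 57.229 mL/cmH2O.
τ = R × C = 9.521 × 0.05723 L/cmH2O = 0.5449 s.
t = −τ·ln(1 − 0.98) = −0.5449·ln(0.02) = 2.132 s.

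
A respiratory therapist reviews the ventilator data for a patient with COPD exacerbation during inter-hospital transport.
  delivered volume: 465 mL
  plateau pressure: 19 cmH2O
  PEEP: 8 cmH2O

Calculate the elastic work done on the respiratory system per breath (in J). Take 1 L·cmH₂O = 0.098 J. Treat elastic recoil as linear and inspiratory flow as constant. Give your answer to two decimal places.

0.25

Elastic work ≈ ½ × (Pplat − PEEP) × Vt = 0.5 × (19 − 8) × 0.465 L = 0.5 × 11.0 × 0.465 = 2.558 L·cmH2O.
× 0.098 J/(L·cmH2O) → 0.2507 J.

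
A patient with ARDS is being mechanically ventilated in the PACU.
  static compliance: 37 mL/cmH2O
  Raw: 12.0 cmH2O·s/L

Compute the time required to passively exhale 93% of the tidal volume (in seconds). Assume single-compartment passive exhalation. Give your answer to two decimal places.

τ = R × C = 12.0 × 37 mL/cmH2O = 12.0 × 0.037 L/cmH2O = 0.444 s.
Exhaled fraction f = 1 − e^(−t/τ) → t = −τ·ln(1 − f) = −0.444·ln(0.07) = 1.181 s.

1.18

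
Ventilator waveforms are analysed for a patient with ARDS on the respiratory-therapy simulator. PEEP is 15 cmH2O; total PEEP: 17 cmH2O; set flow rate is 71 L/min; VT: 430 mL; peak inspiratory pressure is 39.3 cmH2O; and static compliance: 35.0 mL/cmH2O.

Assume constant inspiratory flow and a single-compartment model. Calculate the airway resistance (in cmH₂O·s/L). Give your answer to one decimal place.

8.5

Flow: 71 L/min ÷ 60 = 1.1833 L/s.
Total PEEP = 17 cmH2O (set 15 + intrinsic 2); this is the baseline alveolar pressure.
Equation of motion (constant flow): PIP = Vt/C + R·V̇ + PEEP.
R·V̇ = PIP − Vt/C − PEEP = 39.3 − 430/35.0 − 17 = 39.3 − 12.286 − 17 = 10.014 cmH2O.
R = 10.014 / 1.1833 = 8.463 cmH2O·s/L.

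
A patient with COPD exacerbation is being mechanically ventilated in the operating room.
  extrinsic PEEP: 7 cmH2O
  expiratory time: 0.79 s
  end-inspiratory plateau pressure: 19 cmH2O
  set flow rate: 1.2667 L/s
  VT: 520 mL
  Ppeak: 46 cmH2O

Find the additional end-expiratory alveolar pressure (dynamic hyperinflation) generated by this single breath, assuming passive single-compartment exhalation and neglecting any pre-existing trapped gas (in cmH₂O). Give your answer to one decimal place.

5.1

R = (PIP − Pplat)/V̇ = (46 − 19) / 1.2667 = 27.0/1.2667 = 21.315 cmH2O·s/L.
C = Vt/(Pplat − PEEP) = 520.0 / (19 − 7) = 520.0/12.0 = 43.333 mL/cmH2O.
τ = R × C = 21.315 × 0.04333 L/cmH2O = 0.9236 s.
Fraction remaining = e^(−Te/τ) = e^(−0.79/0.9236) = 0.4251; trapped volume = 520.0 × 0.4251 = 221.05 mL.
Additional alveolar pressure from trapping ≈ V_trapped / C = 221.05 / 43.333 = 5.101 cmH2O.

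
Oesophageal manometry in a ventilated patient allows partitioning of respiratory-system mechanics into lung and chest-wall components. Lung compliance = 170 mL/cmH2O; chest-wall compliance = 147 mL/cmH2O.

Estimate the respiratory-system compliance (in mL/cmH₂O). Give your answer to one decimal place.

Lung and chest wall are elastances in series: 1/Crs = 1/CL + 1/Ccw.
1/Crs = 1/170 + 1/147 = 0.01269.
Crs = 78.802 mL/cmH2O.

78.8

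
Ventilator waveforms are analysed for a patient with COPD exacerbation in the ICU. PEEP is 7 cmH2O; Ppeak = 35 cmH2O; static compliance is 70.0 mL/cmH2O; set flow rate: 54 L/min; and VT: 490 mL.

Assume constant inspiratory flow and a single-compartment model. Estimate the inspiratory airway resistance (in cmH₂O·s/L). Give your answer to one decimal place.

Flow: 54 L/min ÷ 60 = 0.9 L/s.
Equation of motion (constant flow): PIP = Vt/C + R·V̇ + PEEP.
R·V̇ = PIP − Vt/C − PEEP = 35 − 490/70.0 − 7 = 35 − 7.0 − 7 = 21.0 cmH2O.
R = 21.0 / 0.9 = 23.333 cmH2O·s/L.

23.3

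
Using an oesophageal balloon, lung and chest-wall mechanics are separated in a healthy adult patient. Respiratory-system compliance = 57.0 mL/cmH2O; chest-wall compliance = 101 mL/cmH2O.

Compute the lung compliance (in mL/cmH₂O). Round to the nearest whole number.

1/CL = 1/Crs − 1/Ccw.
1/CL = 1/57.0 − 1/101 = 0.007643.
CL = 130.84 mL/cmH2O.

131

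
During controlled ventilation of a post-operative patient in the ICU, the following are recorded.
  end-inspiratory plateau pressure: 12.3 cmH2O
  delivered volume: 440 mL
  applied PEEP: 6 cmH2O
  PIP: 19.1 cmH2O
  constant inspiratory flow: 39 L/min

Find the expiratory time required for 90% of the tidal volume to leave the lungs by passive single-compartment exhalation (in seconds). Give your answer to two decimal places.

1.68

Flow: 39 L/min ÷ 60 = 0.65 L/s.
R = (PIP − Pplat)/V̇ = (19.1 − 12.3) / 0.65 = 6.8/0.65 = 10.462 cmH2O·s/L.
C = Vt/(Pplat − PEEP) = 440.0 / (12.3 − 6) = 440.0/6.3 = 69.841 mL/cmH2O.
τ = R × C = 10.462 × 0.06984 L/cmH2O = 0.7307 s.
t = −τ·ln(1 − 0.90) = −0.7307·ln(0.1) = 1.682 s.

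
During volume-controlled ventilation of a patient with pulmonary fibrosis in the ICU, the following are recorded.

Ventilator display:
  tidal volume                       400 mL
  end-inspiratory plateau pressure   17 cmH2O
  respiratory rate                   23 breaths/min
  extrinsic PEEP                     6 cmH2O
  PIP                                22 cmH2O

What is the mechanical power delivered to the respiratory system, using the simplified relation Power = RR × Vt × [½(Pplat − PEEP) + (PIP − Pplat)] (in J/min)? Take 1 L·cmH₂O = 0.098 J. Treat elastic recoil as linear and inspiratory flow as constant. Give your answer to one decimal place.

9.5

Per-breath work = Vt × [½(Pplat−PEEP) + (PIP−Pplat)] = 0.400 × [0.5×11.0 + 5.0] = 0.400 × 10.5 = 4.2 L·cmH2O.
Power = 23 × 4.2 = 96.6 L·cmH2O/min.
× 0.098 J/(L·cmH2O) → 9.467 J/min.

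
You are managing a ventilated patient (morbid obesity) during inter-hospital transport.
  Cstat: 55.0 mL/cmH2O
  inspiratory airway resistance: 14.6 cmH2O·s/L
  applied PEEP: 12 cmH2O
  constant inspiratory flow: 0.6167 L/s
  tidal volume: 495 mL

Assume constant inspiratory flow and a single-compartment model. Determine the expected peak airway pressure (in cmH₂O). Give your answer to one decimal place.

30.0

Equation of motion (constant flow): PIP = Vt/C + R·V̇ + PEEP.
PIP = 495/55.0 + 14.6×0.6167 + 12 = 9.0 + 9.004 + 12 = 30.004 cmH2O.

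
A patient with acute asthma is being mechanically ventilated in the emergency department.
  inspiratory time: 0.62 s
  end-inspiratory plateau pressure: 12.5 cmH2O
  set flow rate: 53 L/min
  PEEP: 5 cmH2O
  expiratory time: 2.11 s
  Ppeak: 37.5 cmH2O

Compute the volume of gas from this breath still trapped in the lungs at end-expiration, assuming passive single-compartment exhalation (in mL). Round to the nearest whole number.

197

Flow: 53 L/min ÷ 60 = 0.8833 L/s.
Vt = flow × Ti = 0.8833 L/s × 0.62 s × 1000 mL/L = 547.65 mL.
R = (PIP − Pplat)/V̇ = (37.5 − 12.5) / 0.8833 = 25.0/0.8833 = 28.303 cmH2O·s/L.
C = Vt/(Pplat − PEEP) = 547.65 / (12.5 − 5) = 547.65/7.5 = 73.02 mL/cmH2O.
τ = R × C = 28.303 × 0.07302 L/cmH2O = 2.067 s.
Fraction remaining = e^(−Te/τ) = e^(−2.11/2.067) = 0.3603.
Trapped volume = 547.65 × 0.3603 = 197.32 mL.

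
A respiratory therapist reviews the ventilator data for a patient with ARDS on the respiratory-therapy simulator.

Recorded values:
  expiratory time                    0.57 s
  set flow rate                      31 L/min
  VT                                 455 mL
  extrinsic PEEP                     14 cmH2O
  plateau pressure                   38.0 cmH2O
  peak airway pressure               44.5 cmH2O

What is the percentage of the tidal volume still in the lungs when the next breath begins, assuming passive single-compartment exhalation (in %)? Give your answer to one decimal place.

Flow: 31 L/min ÷ 60 = 0.5167 L/s.
R = (PIP − Pplat)/V̇ = (44.5 − 38.0) / 0.5167 = 6.5/0.5167 = 12.58 cmH2O·s/L.
C = Vt/(Pplat − PEEP) = 455.0 / (38.0 − 14) = 455.0/24.0 = 18.958 mL/cmH2O.
τ = R × C = 12.58 × 0.01896 L/cmH2O = 0.2385 s.
Fraction remaining at end-expiration = e^(−Te/τ) = e^(−0.57/0.2385) = 0.09164 → 9.164%.

9.2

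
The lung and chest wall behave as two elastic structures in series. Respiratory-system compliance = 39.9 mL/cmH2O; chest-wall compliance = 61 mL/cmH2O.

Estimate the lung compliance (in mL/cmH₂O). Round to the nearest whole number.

115

1/CL = 1/Crs − 1/Ccw.
1/CL = 1/39.9 − 1/61 = 0.008669.
CL = 115.35 mL/cmH2O.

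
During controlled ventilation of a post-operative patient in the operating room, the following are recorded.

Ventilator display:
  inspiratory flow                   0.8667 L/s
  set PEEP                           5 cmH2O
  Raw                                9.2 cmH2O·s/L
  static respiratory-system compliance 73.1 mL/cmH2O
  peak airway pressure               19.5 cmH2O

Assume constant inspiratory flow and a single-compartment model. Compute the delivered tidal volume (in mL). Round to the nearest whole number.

477

Equation of motion (constant flow): PIP = Vt/C + R·V̇ + PEEP.
Vt/C = PIP − R·V̇ − PEEP = 19.5 − 7.974 − 5 = 6.526 cmH2O.
Vt = C × 6.526 = 73.1 × 6.526 = 477.05 mL.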